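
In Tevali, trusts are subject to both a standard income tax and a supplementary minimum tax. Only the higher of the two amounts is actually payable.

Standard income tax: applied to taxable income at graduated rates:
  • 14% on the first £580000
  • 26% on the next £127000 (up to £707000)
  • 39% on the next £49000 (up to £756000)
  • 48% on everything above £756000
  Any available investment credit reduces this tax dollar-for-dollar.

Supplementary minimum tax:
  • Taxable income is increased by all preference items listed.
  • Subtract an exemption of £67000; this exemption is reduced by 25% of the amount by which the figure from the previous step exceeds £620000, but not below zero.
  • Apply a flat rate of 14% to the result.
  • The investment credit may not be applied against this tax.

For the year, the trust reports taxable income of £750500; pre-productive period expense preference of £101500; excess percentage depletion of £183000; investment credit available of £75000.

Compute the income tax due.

£144900

Supplementary minimum tax:
  Adjusted income: £750500 + £101500 + £183000 = £1035000
  Exemption: 25% × (£1035000 − £620000) = £103750 ≥ £67000, so the exemption is fully phased out
  Base: £1035000 − £0 = £1035000
  £1035000 × 14% = £144900

Standard income tax:
  £580000 × 14% = £81200
  £127000 × 26% = £33020
  £43500 × 39% = £16965
  → £131185
  Less investment credit £75000 → £56185

£144900 > £56185, so the supplementary minimum tax is the binding amount.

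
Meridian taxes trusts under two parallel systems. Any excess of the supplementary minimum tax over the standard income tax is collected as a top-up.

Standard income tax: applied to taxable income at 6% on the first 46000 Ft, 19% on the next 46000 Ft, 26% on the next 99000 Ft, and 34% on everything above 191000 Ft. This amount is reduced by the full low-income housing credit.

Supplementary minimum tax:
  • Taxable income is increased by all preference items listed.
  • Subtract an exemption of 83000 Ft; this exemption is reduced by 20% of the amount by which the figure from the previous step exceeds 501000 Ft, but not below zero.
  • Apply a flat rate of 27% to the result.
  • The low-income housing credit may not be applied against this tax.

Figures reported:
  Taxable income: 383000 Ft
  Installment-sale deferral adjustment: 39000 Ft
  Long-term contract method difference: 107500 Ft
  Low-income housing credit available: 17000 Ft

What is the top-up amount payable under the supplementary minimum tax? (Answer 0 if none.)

36574 Ft

Supplementary minimum tax:
  Adjusted income: 383000 Ft + 39000 Ft + 107500 Ft = 529500 Ft
  Exemption: 83000 Ft − 20% × (529500 Ft − 501000 Ft) = 83000 Ft − 5700 Ft = 77300 Ft
  Base: 529500 Ft − 77300 Ft = 452200 Ft
  452200 Ft × 27% = 122094 Ft

Standard income tax:
  46000 Ft × 6% = 2760 Ft
  46000 Ft × 19% = 8740 Ft
  99000 Ft × 26% = 25740 Ft
  192000 Ft × 34% = 65280 Ft
  → 102520 Ft
  Less low-income housing credit 17000 Ft → 85520 Ft

Excess of supplementary minimum tax over standard income tax: 122094 Ft − 85520 Ft = 36574 Ft.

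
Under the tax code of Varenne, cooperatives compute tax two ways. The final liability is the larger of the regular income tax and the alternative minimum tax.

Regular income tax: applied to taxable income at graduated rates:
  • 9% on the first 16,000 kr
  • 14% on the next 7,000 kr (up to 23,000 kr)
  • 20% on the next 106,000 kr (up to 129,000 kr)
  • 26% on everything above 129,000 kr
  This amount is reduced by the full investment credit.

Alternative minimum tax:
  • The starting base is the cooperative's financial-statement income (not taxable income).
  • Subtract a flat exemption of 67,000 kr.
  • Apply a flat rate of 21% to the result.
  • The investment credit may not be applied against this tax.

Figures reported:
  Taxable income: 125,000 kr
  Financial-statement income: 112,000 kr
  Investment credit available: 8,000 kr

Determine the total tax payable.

14,820 kr

Regular income tax:
  16,000 kr × 9% = 1,440 kr
  7,000 kr × 14% = 980 kr
  102,000 kr × 20% = 20,400 kr
  → 22,820 kr
  Less investment credit 8,000 kr → 14,820 kr

Alternative minimum tax:
  Base (financial-statement income): 112,000 kr
  Less exemption 67,000 kr → base 45,000 kr
  45,000 kr × 21% = 9,450 kr

14,820 kr > 9,450 kr, so the regular income tax governs.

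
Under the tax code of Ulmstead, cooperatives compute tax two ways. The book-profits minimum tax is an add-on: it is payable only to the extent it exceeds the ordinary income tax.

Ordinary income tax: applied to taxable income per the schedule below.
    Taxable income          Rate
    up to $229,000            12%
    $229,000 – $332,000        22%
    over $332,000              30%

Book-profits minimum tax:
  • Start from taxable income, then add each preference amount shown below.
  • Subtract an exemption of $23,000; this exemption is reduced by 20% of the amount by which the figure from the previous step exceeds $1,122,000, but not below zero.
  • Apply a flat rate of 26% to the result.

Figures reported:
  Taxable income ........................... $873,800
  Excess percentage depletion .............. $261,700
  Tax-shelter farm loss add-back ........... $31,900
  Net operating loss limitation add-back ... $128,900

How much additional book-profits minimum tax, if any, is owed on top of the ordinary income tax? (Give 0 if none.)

$124,358

Ordinary income tax:
  $229,000 × 12% = $27,480
  $103,000 × 22% = $22,660
  $541,800 × 30% = $162,540
  → $212,680

Book-profits minimum tax:
  Adjusted income: $873,800 + $261,700 + $31,900 + $128,900 = $1,296,300
  Exemption: 20% × ($1,296,300 − $1,122,000) = $34,860 ≥ $23,000, so the exemption is fully phased out
  Base: $1,296,300 − $0 = $1,296,300
  $1,296,300 × 26% = $337,038

Excess of book-profits minimum tax over ordinary income tax: $337,038 − $212,680 = $124,358.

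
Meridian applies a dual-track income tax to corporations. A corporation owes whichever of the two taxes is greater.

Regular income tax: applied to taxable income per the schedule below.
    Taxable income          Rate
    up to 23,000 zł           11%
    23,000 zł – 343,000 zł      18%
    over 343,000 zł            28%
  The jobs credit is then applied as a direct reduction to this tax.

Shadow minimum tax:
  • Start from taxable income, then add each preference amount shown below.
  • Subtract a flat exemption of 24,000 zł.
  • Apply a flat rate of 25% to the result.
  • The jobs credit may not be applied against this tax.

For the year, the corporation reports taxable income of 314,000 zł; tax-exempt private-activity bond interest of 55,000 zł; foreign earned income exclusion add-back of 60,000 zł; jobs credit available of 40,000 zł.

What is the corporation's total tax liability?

Regular income tax:
  23,000 zł × 11% = 2,530 zł
  291,000 zł × 18% = 52,380 zł
  → 54,910 zł
  Less jobs credit 40,000 zł → 14,910 zł

Shadow minimum tax:
  Adjusted income: 314,000 zł + 55,000 zł + 60,000 zł = 429,000 zł
  Less exemption 24,000 zł → base 405,000 zł
  405,000 zł × 25% = 101,250 zł

101,250 zł > 14,910 zł, so the shadow minimum tax is the binding amount.

101,250 zł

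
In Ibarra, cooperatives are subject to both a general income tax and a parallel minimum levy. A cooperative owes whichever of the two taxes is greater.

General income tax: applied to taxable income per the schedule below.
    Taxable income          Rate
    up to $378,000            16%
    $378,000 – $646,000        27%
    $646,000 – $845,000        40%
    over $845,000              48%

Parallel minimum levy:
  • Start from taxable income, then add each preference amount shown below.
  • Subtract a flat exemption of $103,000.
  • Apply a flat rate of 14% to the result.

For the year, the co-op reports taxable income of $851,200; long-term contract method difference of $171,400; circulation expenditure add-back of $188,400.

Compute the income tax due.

$215,416

General income tax:
  $378,000 × 16% = $60,480
  $268,000 × 27% = $72,360
  $199,000 × 40% = $79,600
  $6,200 × 48% = $2,976
  → $215,416

Parallel minimum levy:
  Adjusted income: $851,200 + $171,400 + $188,400 = $1,211,000
  Less exemption $103,000 → base $1,108,000
  $1,108,000 × 14% = $155,120

$215,416 > $155,120, so the general income tax governs.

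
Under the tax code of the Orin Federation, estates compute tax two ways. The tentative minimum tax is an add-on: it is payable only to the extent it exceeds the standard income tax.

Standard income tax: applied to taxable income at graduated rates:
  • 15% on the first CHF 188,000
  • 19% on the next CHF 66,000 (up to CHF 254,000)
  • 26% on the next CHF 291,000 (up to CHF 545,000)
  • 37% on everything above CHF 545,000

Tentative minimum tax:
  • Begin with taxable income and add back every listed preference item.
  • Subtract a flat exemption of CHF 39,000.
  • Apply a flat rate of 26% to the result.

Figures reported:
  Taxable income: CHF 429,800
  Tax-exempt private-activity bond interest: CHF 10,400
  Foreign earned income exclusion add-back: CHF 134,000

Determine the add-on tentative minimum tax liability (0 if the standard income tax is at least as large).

CHF 52,704

Standard income tax:
  CHF 188,000 × 15% = CHF 28,200
  CHF 66,000 × 19% = CHF 12,540
  CHF 175,800 × 26% = CHF 45,708
  → CHF 86,448

Tentative minimum tax:
  Adjusted income: CHF 429,800 + CHF 10,400 + CHF 134,000 = CHF 574,200
  Less exemption CHF 39,000 → base CHF 535,200
  CHF 535,200 × 26% = CHF 139,152

Excess of tentative minimum tax over standard income tax: CHF 139,152 − CHF 86,448 = CHF 52,704.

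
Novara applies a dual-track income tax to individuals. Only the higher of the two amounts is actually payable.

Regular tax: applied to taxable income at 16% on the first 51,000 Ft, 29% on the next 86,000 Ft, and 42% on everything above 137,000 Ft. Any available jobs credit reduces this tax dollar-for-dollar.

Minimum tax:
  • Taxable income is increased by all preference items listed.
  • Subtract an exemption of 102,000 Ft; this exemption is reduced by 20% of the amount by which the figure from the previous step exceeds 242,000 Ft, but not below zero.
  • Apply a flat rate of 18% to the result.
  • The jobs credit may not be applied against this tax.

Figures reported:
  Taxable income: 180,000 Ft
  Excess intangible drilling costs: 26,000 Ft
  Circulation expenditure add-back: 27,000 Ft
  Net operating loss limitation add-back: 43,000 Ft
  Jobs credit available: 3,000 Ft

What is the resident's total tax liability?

Regular tax:
  51,000 Ft × 16% = 8,160 Ft
  86,000 Ft × 29% = 24,940 Ft
  43,000 Ft × 42% = 18,060 Ft
  → 51,160 Ft
  Less jobs credit 3,000 Ft → 48,160 Ft

Minimum tax:
  Adjusted income: 180,000 Ft + 26,000 Ft + 27,000 Ft + 43,000 Ft = 276,000 Ft
  Exemption: 102,000 Ft − 20% × (276,000 Ft − 242,000 Ft) = 102,000 Ft − 6,800 Ft = 95,200 Ft
  Base: 276,000 Ft − 95,200 Ft = 180,800 Ft
  180,800 Ft × 18% = 32,544 Ft

48,160 Ft > 32,544 Ft, so the regular tax governs.

48,160 Ft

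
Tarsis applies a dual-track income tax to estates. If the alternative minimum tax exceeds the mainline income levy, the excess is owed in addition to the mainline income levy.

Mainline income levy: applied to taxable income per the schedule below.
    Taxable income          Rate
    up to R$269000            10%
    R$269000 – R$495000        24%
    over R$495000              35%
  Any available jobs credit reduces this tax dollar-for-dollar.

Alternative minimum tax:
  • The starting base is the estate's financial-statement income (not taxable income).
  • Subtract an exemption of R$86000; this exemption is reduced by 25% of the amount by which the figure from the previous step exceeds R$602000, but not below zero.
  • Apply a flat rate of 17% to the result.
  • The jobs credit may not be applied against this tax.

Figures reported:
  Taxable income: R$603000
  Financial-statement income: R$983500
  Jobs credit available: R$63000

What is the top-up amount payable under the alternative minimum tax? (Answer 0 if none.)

Alternative minimum tax:
  Base (financial-statement income): R$983500
  Exemption: 25% × (R$983500 − R$602000) = R$95375 ≥ R$86000, so the exemption is fully phased out
  Base: R$983500 − R$0 = R$983500
  R$983500 × 17% = R$167195

Mainline income levy:
  R$269000 × 10% = R$26900
  R$226000 × 24% = R$54240
  R$108000 × 35% = R$37800
  → R$118940
  Less jobs credit R$63000 → R$55940

Excess of alternative minimum tax over mainline income levy: R$167195 − R$55940 = R$111255.

R$111255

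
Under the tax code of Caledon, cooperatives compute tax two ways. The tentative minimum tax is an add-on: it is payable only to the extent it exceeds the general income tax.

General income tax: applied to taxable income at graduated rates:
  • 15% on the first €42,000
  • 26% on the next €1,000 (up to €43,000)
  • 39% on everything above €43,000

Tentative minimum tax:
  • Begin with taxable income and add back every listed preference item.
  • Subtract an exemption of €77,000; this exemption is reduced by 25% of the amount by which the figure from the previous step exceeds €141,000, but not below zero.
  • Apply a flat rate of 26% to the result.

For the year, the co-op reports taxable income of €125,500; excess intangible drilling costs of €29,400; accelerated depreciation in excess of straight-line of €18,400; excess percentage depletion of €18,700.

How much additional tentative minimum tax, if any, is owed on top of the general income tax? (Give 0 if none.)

€0

General income tax:
  €42,000 × 15% = €6,300
  €1,000 × 26% = €260
  €82,500 × 39% = €32,175
  → €38,735

Tentative minimum tax:
  Adjusted income: €125,500 + €29,400 + €18,400 + €18,700 = €192,000
  Exemption: €77,000 − 25% × (€192,000 − €141,000) = €77,000 − €12,750 = €64,250
  Base: €192,000 − €64,250 = €127,750
  €127,750 × 26% = €33,215

€33,215 ≤ €38,735, so no add-on is due.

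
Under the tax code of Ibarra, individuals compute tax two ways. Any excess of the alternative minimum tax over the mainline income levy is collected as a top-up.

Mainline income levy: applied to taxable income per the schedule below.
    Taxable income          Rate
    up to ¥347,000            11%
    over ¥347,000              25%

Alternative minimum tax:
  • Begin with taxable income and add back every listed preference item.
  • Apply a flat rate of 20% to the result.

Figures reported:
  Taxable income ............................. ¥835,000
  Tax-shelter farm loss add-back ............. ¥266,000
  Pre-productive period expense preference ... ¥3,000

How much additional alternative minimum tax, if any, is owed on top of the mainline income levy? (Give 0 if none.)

¥60,630

Alternative minimum tax:
  Adjusted income: ¥835,000 + ¥266,000 + ¥3,000 = ¥1,104,000
  ¥1,104,000 × 20% = ¥220,800

Mainline income levy:
  ¥347,000 × 11% = ¥38,170
  ¥488,000 × 25% = ¥122,000
  → ¥160,170

Excess of alternative minimum tax over mainline income levy: ¥220,800 − ¥160,170 = ¥60,630.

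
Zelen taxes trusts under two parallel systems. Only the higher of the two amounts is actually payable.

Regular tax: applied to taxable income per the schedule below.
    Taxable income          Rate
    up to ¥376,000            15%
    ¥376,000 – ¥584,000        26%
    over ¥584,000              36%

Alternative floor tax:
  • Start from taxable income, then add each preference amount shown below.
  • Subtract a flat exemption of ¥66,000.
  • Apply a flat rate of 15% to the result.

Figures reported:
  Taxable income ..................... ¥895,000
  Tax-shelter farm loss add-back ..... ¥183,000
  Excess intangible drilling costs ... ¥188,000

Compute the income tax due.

¥222,440

Alternative floor tax:
  Adjusted income: ¥895,000 + ¥183,000 + ¥188,000 = ¥1,266,000
  Less exemption ¥66,000 → base ¥1,200,000
  ¥1,200,000 × 15% = ¥180,000

Regular tax:
  ¥376,000 × 15% = ¥56,400
  ¥208,000 × 26% = ¥54,080
  ¥311,000 × 36% = ¥111,960
  → ¥222,440

¥222,440 > ¥180,000, so the regular tax governs.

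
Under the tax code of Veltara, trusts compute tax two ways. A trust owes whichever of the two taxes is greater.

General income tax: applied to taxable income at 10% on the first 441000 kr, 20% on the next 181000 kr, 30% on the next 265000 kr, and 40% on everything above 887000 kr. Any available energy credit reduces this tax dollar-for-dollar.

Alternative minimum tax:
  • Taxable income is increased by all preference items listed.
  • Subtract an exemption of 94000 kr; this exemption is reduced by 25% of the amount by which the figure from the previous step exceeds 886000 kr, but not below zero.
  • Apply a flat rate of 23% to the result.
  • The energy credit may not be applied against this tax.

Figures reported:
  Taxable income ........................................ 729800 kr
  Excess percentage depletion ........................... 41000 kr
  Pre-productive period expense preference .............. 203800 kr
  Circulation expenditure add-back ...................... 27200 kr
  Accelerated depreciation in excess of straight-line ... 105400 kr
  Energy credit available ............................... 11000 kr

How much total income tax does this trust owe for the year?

General income tax:
  441000 kr × 10% = 44100 kr
  181000 kr × 20% = 36200 kr
  107800 kr × 30% = 32340 kr
  → 112640 kr
  Less energy credit 11000 kr → 101640 kr

Alternative minimum tax:
  Adjusted income: 729800 kr + 41000 kr + 203800 kr + 27200 kr + 105400 kr = 1107200 kr
  Exemption: 94000 kr − 25% × (1107200 kr − 886000 kr) = 94000 kr − 55300 kr = 38700 kr
  Base: 1107200 kr − 38700 kr = 1068500 kr
  1068500 kr × 23% = 245755 kr

245755 kr > 101640 kr, so the alternative minimum tax is the binding amount.

245755 kr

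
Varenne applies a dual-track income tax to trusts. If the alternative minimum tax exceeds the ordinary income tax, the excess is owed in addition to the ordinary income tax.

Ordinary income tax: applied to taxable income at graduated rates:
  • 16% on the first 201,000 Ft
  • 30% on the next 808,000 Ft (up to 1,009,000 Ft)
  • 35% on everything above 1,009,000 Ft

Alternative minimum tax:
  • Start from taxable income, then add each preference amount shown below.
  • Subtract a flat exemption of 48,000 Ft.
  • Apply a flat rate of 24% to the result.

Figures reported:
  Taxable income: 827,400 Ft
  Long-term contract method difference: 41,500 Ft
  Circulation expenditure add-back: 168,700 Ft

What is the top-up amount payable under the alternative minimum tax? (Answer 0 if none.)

Ordinary income tax:
  201,000 Ft × 16% = 32,160 Ft
  626,400 Ft × 30% = 187,920 Ft
  → 220,080 Ft

Alternative minimum tax:
  Adjusted income: 827,400 Ft + 41,500 Ft + 168,700 Ft = 1,037,600 Ft
  Less exemption 48,000 Ft → base 989,600 Ft
  989,600 Ft × 24% = 237,504 Ft

Excess of alternative minimum tax over ordinary income tax: 237,504 Ft − 220,080 Ft = 17,424 Ft.

17,424 Ft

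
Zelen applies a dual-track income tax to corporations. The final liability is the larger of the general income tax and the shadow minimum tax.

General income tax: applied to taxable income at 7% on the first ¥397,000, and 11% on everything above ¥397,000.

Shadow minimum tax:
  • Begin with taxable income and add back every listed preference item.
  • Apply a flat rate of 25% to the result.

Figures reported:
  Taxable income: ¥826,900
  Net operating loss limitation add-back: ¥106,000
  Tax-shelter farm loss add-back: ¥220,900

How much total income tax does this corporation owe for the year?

Shadow minimum tax:
  Adjusted income: ¥826,900 + ¥106,000 + ¥220,900 = ¥1,153,800
  ¥1,153,800 × 25% = ¥288,450

General income tax:
  ¥397,000 × 7% = ¥27,790
  ¥429,900 × 11% = ¥47,289
  → ¥75,079

¥288,450 > ¥75,079, so the shadow minimum tax is the binding amount.

¥288,450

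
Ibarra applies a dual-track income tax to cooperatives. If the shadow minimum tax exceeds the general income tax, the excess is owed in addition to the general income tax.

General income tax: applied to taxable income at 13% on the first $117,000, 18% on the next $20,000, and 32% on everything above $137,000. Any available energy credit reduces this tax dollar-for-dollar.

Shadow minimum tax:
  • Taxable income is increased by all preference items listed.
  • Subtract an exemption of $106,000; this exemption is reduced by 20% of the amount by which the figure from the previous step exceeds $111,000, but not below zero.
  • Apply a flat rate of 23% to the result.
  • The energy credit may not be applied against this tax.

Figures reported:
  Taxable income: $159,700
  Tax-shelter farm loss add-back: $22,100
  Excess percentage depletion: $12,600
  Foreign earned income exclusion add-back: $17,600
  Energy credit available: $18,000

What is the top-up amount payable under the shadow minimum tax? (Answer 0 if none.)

General income tax:
  $117,000 × 13% = $15,210
  $20,000 × 18% = $3,600
  $22,700 × 32% = $7,264
  → $26,074
  Less energy credit $18,000 → $8,074

Shadow minimum tax:
  Adjusted income: $159,700 + $22,100 + $12,600 + $17,600 = $212,000
  Exemption: $106,000 − 20% × ($212,000 − $111,000) = $106,000 − $20,200 = $85,800
  Base: $212,000 − $85,800 = $126,200
  $126,200 × 23% = $29,026

Excess of shadow minimum tax over general income tax: $29,026 − $8,074 = $20,952.

$20,952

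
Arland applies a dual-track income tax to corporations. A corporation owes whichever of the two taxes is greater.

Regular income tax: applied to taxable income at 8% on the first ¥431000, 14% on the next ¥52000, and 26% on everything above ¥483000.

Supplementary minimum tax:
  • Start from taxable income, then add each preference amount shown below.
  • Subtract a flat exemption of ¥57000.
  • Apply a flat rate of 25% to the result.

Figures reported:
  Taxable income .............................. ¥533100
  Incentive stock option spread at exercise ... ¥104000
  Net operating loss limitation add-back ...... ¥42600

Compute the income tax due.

Supplementary minimum tax:
  Adjusted income: ¥533100 + ¥104000 + ¥42600 = ¥679700
  Less exemption ¥57000 → base ¥622700
  ¥622700 × 25% = ¥155675

Regular income tax:
  ¥431000 × 8% = ¥34480
  ¥52000 × 14% = ¥7280
  ¥50100 × 26% = ¥13026
  → ¥54786

¥155675 > ¥54786, so the supplementary minimum tax is the binding amount.

¥155675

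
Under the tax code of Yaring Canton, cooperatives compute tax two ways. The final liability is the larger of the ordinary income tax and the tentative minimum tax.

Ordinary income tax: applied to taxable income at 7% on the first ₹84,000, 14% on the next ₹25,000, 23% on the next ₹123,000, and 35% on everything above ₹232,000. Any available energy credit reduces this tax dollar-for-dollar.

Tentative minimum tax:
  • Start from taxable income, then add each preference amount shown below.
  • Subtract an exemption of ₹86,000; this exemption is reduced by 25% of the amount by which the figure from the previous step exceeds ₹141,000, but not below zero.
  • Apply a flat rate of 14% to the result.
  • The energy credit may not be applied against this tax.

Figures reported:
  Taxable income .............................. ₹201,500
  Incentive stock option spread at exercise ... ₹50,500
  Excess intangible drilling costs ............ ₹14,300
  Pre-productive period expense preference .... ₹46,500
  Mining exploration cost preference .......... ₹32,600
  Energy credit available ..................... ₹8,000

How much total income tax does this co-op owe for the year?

Ordinary income tax:
  ₹84,000 × 7% = ₹5,880
  ₹25,000 × 14% = ₹3,500
  ₹92,500 × 23% = ₹21,275
  → ₹30,655
  Less energy credit ₹8,000 → ₹22,655

Tentative minimum tax:
  Adjusted income: ₹201,500 + ₹50,500 + ₹14,300 + ₹46,500 + ₹32,600 = ₹345,400
  Exemption: ₹86,000 − 25% × (₹345,400 − ₹141,000) = ₹86,000 − ₹51,100 = ₹34,900
  Base: ₹345,400 − ₹34,900 = ₹310,500
  ₹310,500 × 14% = ₹43,470

₹43,470 > ₹22,655, so the tentative minimum tax is the binding amount.

₹43,470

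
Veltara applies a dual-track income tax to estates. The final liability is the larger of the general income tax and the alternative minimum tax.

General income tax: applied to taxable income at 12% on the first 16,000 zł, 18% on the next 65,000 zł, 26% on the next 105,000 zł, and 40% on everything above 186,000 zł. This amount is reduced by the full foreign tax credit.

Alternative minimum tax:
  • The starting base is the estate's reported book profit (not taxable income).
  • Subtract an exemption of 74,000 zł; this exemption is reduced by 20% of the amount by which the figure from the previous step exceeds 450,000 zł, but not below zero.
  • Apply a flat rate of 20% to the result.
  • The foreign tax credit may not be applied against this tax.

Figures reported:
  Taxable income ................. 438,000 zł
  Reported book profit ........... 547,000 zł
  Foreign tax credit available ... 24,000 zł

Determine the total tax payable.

117,720 zł

General income tax:
  16,000 zł × 12% = 1,920 zł
  65,000 zł × 18% = 11,700 zł
  105,000 zł × 26% = 27,300 zł
  252,000 zł × 40% = 100,800 zł
  → 141,720 zł
  Less foreign tax credit 24,000 zł → 117,720 zł

Alternative minimum tax:
  Base (reported book profit): 547,000 zł
  Exemption: 74,000 zł − 20% × (547,000 zł − 450,000 zł) = 74,000 zł − 19,400 zł = 54,600 zł
  Base: 547,000 zł − 54,600 zł = 492,400 zł
  492,400 zł × 20% = 98,480 zł

117,720 zł > 98,480 zł, so the general income tax governs.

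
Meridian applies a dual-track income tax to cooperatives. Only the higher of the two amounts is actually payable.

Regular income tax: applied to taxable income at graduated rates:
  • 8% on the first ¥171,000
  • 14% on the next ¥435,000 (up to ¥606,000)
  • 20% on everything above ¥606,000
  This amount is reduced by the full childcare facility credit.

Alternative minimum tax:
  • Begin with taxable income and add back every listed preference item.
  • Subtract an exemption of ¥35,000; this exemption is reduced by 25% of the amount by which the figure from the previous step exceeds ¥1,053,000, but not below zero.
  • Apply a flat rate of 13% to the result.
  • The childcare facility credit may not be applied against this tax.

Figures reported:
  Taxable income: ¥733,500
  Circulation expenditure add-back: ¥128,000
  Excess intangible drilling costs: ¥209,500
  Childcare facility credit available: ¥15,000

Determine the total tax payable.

Alternative minimum tax:
  Adjusted income: ¥733,500 + ¥128,000 + ¥209,500 = ¥1,071,000
  Exemption: ¥35,000 − 25% × (¥1,071,000 − ¥1,053,000) = ¥35,000 − ¥4,500 = ¥30,500
  Base: ¥1,071,000 − ¥30,500 = ¥1,040,500
  ¥1,040,500 × 13% = ¥135,265

Regular income tax:
  ¥171,000 × 8% = ¥13,680
  ¥435,000 × 14% = ¥60,900
  ¥127,500 × 20% = ¥25,500
  → ¥100,080
  Less childcare facility credit ¥15,000 → ¥85,080

¥135,265 > ¥85,080, so the alternative minimum tax is the binding amount.

¥135,265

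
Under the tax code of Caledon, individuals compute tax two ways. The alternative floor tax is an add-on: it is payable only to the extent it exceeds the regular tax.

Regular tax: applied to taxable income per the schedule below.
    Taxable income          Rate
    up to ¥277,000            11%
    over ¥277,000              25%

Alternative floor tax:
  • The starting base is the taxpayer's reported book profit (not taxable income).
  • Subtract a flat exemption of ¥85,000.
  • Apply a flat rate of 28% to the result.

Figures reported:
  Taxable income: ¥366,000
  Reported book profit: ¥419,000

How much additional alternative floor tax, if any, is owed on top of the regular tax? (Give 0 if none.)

Regular tax:
  ¥277,000 × 11% = ¥30,470
  ¥89,000 × 25% = ¥22,250
  → ¥52,720

Alternative floor tax:
  Base (reported book profit): ¥419,000
  Less exemption ¥85,000 → base ¥334,000
  ¥334,000 × 28% = ¥93,520

Excess of alternative floor tax over regular tax: ¥93,520 − ¥52,720 = ¥40,800.

¥40,800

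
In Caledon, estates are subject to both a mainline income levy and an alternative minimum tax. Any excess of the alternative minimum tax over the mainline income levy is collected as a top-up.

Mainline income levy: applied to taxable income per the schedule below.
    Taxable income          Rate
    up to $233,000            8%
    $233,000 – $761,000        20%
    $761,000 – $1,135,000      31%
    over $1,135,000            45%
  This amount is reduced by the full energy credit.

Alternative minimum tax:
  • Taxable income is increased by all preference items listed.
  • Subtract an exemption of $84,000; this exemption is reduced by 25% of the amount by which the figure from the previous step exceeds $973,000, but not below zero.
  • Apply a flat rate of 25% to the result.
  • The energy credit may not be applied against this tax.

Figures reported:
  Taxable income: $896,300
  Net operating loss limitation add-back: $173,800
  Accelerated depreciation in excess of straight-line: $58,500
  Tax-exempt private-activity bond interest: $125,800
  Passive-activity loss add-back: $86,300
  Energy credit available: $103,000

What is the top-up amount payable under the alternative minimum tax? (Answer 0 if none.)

Alternative minimum tax:
  Adjusted income: $896,300 + $173,800 + $58,500 + $125,800 + $86,300 = $1,340,700
  Exemption: 25% × ($1,340,700 − $973,000) = $91,925 ≥ $84,000, so the exemption is fully phased out
  Base: $1,340,700 − $0 = $1,340,700
  $1,340,700 × 25% = $335,175

Mainline income levy:
  $233,000 × 8% = $18,640
  $528,000 × 20% = $105,600
  $135,300 × 31% = $41,943
  → $166,183
  Less energy credit $103,000 → $63,183

Excess of alternative minimum tax over mainline income levy: $335,175 − $63,183 = $271,992.

$271,992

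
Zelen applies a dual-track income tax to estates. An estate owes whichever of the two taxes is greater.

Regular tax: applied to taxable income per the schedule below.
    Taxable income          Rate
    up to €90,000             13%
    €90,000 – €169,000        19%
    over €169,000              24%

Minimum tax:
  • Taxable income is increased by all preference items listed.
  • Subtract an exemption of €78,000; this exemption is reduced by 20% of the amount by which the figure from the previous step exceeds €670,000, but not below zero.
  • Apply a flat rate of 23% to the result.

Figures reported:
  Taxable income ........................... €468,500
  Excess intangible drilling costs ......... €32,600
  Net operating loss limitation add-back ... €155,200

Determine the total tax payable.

Regular tax:
  €90,000 × 13% = €11,700
  €79,000 × 19% = €15,010
  €299,500 × 24% = €71,880
  → €98,590

Minimum tax:
  Adjusted income: €468,500 + €32,600 + €155,200 = €656,300
  Exemption: €656,300 ≤ €670,000, so full €78,000 applies
  Base: €656,300 − €78,000 = €578,300
  €578,300 × 23% = €133,009

€133,009 > €98,590, so the minimum tax is the binding amount.

€133,009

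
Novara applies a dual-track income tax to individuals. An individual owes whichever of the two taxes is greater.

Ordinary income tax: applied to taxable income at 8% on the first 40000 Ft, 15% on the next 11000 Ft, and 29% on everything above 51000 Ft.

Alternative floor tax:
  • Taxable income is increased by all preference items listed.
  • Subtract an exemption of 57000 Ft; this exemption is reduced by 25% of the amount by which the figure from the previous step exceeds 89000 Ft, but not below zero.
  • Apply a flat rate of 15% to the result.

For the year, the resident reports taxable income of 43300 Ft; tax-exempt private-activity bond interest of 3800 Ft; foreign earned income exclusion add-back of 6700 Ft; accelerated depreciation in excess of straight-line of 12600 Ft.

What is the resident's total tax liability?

Ordinary income tax:
  40000 Ft × 8% = 3200 Ft
  3300 Ft × 15% = 495 Ft
  → 3695 Ft

Alternative floor tax:
  Adjusted income: 43300 Ft + 3800 Ft + 6700 Ft + 12600 Ft = 66400 Ft
  Exemption: 66400 Ft ≤ 89000 Ft, so full 57000 Ft applies
  Base: 66400 Ft − 57000 Ft = 9400 Ft
  9400 Ft × 15% = 1410 Ft

3695 Ft > 1410 Ft, so the ordinary income tax governs.

3695 Ft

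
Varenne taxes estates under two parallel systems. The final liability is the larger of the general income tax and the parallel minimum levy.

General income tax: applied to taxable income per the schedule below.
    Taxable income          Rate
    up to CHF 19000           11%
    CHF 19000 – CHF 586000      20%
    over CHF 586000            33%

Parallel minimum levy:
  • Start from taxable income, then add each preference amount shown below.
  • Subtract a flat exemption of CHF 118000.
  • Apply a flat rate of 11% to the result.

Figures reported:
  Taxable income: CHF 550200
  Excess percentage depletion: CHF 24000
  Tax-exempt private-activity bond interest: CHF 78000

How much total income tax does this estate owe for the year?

Parallel minimum levy:
  Adjusted income: CHF 550200 + CHF 24000 + CHF 78000 = CHF 652200
  Less exemption CHF 118000 → base CHF 534200
  CHF 534200 × 11% = CHF 58762

General income tax:
  CHF 19000 × 11% = CHF 2090
  CHF 531200 × 20% = CHF 106240
  → CHF 108330

CHF 108330 > CHF 58762, so the general income tax governs.

CHF 108330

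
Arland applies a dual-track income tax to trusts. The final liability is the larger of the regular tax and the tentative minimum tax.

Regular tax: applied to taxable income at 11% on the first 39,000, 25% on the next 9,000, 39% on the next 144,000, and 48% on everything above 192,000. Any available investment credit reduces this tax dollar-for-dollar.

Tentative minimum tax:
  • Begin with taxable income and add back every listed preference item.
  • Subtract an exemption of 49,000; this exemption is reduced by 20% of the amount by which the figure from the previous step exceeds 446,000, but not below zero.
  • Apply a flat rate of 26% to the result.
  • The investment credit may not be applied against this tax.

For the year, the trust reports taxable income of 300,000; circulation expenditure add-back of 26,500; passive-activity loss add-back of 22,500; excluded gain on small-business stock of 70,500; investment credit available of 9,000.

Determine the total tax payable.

Tentative minimum tax:
  Adjusted income: 300,000 + 26,500 + 22,500 + 70,500 = 419,500
  Exemption: 419,500 ≤ 446,000, so full 49,000 applies
  Base: 419,500 − 49,000 = 370,500
  370,500 × 26% = 96,330

Regular tax:
  39,000 × 11% = 4,290
  9,000 × 25% = 2,250
  144,000 × 39% = 56,160
  108,000 × 48% = 51,840
  → 114,540
  Less investment credit 9,000 → 105,540

105,540 > 96,330, so the regular tax governs.

105,540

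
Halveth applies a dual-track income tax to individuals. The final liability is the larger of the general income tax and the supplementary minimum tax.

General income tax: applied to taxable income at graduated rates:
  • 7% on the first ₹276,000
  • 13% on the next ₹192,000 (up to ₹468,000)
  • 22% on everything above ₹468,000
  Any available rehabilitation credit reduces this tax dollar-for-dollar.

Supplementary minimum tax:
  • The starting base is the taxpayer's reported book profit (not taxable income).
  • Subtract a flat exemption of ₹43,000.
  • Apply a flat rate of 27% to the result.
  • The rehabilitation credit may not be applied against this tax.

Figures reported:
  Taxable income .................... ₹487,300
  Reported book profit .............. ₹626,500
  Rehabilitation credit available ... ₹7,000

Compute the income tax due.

₹157,545

General income tax:
  ₹276,000 × 7% = ₹19,320
  ₹192,000 × 13% = ₹24,960
  ₹19,300 × 22% = ₹4,246
  → ₹48,526
  Less rehabilitation credit ₹7,000 → ₹41,526

Supplementary minimum tax:
  Base (reported book profit): ₹626,500
  Less exemption ₹43,000 → base ₹583,500
  ₹583,500 × 27% = ₹157,545

₹157,545 > ₹41,526, so the supplementary minimum tax is the binding amount.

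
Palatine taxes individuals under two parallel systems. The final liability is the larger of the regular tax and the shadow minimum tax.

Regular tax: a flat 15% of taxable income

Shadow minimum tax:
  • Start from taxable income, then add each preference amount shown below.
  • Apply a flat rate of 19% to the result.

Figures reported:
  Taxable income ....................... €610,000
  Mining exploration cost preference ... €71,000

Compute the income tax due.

€129,390

Shadow minimum tax:
  Adjusted income: €610,000 + €71,000 = €681,000
  €681,000 × 19% = €129,390

Regular tax:
  €610,000 × 15% = €91,500

€129,390 > €91,500, so the shadow minimum tax is the binding amount.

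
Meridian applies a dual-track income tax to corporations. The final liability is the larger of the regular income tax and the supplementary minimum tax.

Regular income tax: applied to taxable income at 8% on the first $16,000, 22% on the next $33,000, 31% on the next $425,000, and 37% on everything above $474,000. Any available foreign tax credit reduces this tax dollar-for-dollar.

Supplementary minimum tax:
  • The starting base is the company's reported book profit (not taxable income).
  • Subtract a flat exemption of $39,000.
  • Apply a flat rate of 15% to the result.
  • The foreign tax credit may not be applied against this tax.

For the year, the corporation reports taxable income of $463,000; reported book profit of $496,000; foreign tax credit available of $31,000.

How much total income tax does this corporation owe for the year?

Supplementary minimum tax:
  Base (reported book profit): $496,000
  Less exemption $39,000 → base $457,000
  $457,000 × 15% = $68,550

Regular income tax:
  $16,000 × 8% = $1,280
  $33,000 × 22% = $7,260
  $414,000 × 31% = $128,340
  → $136,880
  Less foreign tax credit $31,000 → $105,880

$105,880 > $68,550, so the regular income tax governs.

$105,880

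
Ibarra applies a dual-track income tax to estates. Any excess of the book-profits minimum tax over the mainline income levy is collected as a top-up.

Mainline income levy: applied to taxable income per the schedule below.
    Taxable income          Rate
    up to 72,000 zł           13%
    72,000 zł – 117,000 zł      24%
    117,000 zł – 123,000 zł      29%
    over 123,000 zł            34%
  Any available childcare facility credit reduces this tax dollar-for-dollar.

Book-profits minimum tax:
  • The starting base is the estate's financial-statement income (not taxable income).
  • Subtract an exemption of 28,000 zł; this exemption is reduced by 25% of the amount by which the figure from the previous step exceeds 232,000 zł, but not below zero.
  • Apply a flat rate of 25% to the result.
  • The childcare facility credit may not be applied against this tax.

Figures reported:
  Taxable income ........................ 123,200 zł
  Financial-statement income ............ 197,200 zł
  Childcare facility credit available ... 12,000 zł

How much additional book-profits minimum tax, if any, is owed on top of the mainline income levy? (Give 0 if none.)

32,332 zł

Mainline income levy:
  72,000 zł × 13% = 9,360 zł
  45,000 zł × 24% = 10,800 zł
  6,000 zł × 29% = 1,740 zł
  200 zł × 34% = 68 zł
  → 21,968 zł
  Less childcare facility credit 12,000 zł → 9,968 zł

Book-profits minimum tax:
  Base (financial-statement income): 197,200 zł
  Exemption: 197,200 zł ≤ 232,000 zł, so full 28,000 zł applies
  Base: 197,200 zł − 28,000 zł = 169,200 zł
  169,200 zł × 25% = 42,300 zł

Excess of book-profits minimum tax over mainline income levy: 42,300 zł − 9,968 zł = 32,332 zł.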